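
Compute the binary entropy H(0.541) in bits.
0.9951 bits

The binary entropy function is:
H(p) = -p log(p) - (1-p) log(1-p)

H(0.541) = -0.541 × log_2(0.541) - 0.459 × log_2(0.459)
H(0.541) = 0.9951 bits

Note: Binary entropy is maximized at p=0.5 (H=1 bit) and minimized at p=0 or p=1 (H=0).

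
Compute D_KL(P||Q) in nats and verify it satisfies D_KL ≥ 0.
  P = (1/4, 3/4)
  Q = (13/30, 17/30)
0.0727 nats

KL divergence satisfies the Gibbs inequality: D_KL(P||Q) ≥ 0 for all distributions P, Q.

D_KL(P||Q) = Σ p(x) log(p(x)/q(x))
Term by term:
  x=0: 1/4 × log_e[(1/4)/(13/30)] = -0.1375
  x=1: 3/4 × log_e[(3/4)/(17/30)] = 0.2102
D_KL(P||Q) = 0.0727 nats

D_KL(P||Q) = 0.0727 ≥ 0 ✓

This non-negativity is a fundamental property: relative entropy cannot be negative because it measures how different Q is from P.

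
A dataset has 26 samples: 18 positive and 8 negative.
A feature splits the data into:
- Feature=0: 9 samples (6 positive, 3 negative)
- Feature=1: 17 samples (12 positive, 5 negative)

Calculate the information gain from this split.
0.0012 bits

Information Gain = H(Y) - H(Y|Feature)

Before split:
P(positive) = 18/26 = 0.6923
H(Y) = 0.8905 bits

After split:
Feature=0: H = 0.9183 bits (weight = 9/26)
Feature=1: H = 0.8740 bits (weight = 17/26)
H(Y|Feature) = (9/26)×0.9183 + (17/26)×0.8740 = 0.8893 bits

Information Gain = 0.8905 - 0.8893 = 0.0012 bits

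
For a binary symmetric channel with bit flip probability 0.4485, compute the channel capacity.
0.0077 bits

For a binary symmetric channel (BSC) with error probability p:
Capacity C = 1 - H(p) bits per symbol

where H(p) = -p log₂(p) - (1-p) log₂(1-p) is the binary entropy function.

H(0.4485) = 0.9923 bits
C = 1 - 0.9923 = 0.0077 bits per symbol

This means we can reliably transmit up to 0.0077 bits of information per channel use.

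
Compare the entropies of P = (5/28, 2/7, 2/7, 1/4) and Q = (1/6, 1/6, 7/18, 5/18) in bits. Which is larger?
P

Computing entropies in bits:
H(P) = 1.9766
H(Q) = 1.9049

Distribution P has higher entropy.

Intuition: The distribution closer to uniform (more spread out) has higher entropy.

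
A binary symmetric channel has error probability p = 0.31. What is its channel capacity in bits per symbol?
0.1068 bits

For a binary symmetric channel (BSC) with error probability p:
Capacity C = 1 - H(p) bits per symbol

where H(p) = -p log₂(p) - (1-p) log₂(1-p) is the binary entropy function.

H(0.31) = 0.8932 bits
C = 1 - 0.8932 = 0.1068 bits per symbol

This means we can reliably transmit up to 0.1068 bits of information per channel use.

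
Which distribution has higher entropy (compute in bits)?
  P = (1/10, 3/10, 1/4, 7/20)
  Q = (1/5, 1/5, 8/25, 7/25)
Q

Computing entropies in bits:
H(P) = 1.8834
H(Q) = 1.9690

Distribution Q has higher entropy.

Intuition: The distribution closer to uniform (more spread out) has higher entropy.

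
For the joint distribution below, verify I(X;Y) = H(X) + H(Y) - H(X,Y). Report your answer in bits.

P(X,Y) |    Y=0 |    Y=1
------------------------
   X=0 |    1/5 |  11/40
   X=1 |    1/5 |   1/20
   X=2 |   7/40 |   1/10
I(X;Y) = 0.0767 bits

Mutual information has multiple equivalent forms:
- I(X;Y) = H(X) - H(X|Y)
- I(X;Y) = H(Y) - H(Y|X)
- I(X;Y) = H(X) + H(Y) - H(X,Y)

Computing all quantities:
H(X) = 1.5223, H(Y) = 0.9837, H(X,Y) = 2.4293
H(X|Y) = 1.4456, H(Y|X) = 0.9070

Verification:
H(X) - H(X|Y) = 1.5223 - 1.4456 = 0.0767
H(Y) - H(Y|X) = 0.9837 - 0.9070 = 0.0767
H(X) + H(Y) - H(X,Y) = 1.5223 + 0.9837 - 2.4293 = 0.0767

All forms give I(X;Y) = 0.0767 bits. ✓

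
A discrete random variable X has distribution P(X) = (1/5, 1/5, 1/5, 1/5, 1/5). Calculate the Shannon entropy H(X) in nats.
1.6094 nats

Shannon entropy is H(X) = -Σ p(x) log p(x).

For P = (1/5, 1/5, 1/5, 1/5, 1/5):
H = -1/5 × log_e(1/5) -1/5 × log_e(1/5) -1/5 × log_e(1/5) -1/5 × log_e(1/5) -1/5 × log_e(1/5)
H = 1.6094 nats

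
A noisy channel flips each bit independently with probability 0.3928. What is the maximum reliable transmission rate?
0.0334 bits

For a binary symmetric channel (BSC) with error probability p:
Capacity C = 1 - H(p) bits per symbol

where H(p) = -p log₂(p) - (1-p) log₂(1-p) is the binary entropy function.

H(0.3928) = 0.9666 bits
C = 1 - 0.9666 = 0.0334 bits per symbol

This means we can reliably transmit up to 0.0334 bits of information per channel use.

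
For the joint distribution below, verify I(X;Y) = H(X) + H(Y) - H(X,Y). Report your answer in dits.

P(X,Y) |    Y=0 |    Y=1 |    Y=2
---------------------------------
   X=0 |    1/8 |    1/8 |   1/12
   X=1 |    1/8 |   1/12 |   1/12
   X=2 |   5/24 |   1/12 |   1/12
I(X;Y) = 0.0065 dits

Mutual information has multiple equivalent forms:
- I(X;Y) = H(X) - H(X|Y)
- I(X;Y) = H(Y) - H(Y|X)
- I(X;Y) = H(X) + H(Y) - H(X,Y)

Computing all quantities:
H(X) = 0.4749, H(Y) = 0.4619, H(X,Y) = 0.9302
H(X|Y) = 0.4684, H(Y|X) = 0.4554

Verification:
H(X) - H(X|Y) = 0.4749 - 0.4684 = 0.0065
H(Y) - H(Y|X) = 0.4619 - 0.4554 = 0.0065
H(X) + H(Y) - H(X,Y) = 0.4749 + 0.4619 - 0.9302 = 0.0065

All forms give I(X;Y) = 0.0065 dits. ✓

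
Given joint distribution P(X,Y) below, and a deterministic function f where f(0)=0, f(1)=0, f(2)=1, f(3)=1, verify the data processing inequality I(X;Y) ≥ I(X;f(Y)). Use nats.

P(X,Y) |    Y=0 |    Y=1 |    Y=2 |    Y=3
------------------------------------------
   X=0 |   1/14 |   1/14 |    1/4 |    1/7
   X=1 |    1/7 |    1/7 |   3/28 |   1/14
I(X;Y) = 0.0632, I(X;f(Y)) = 0.0629, inequality holds: 0.0632 ≥ 0.0629

Data Processing Inequality: For any Markov chain X → Y → Z, we have I(X;Y) ≥ I(X;Z).

Here Z = f(Y) is a deterministic function of Y, forming X → Y → Z.

Original I(X;Y) = 0.0632 nats

After applying f:
P(X,Z) where Z=f(Y):
- P(X,Z=0) = P(X,Y=0) + P(X,Y=1)
- P(X,Z=1) = P(X,Y=2) + P(X,Y=3)

I(X;Z) = I(X;f(Y)) = 0.0629 nats

Verification: 0.0632 ≥ 0.0629 ✓

Information cannot be created by processing; the function f can only lose information about X.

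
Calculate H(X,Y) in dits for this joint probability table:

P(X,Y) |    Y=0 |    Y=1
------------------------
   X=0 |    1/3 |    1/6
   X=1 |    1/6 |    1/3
0.5775 dits

Joint entropy is H(X,Y) = -Σ_{x,y} p(x,y) log p(x,y).

Summing over all non-zero entries:
H(X,Y) = -[1/3·log_10(1/3) + 1/6·log_10(1/6) + 1/6·log_10(1/6) + 1/3·log_10(1/3)]
H(X,Y) = 0.5775 dits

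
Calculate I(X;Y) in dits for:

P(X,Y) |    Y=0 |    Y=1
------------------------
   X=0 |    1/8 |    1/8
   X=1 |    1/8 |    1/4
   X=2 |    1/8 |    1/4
0.0047 dits

Mutual information: I(X;Y) = H(X) + H(Y) - H(X,Y)

Marginals:
P(X) = (1/4, 3/8, 3/8), H(X) = 0.4700 dits
P(Y) = (3/8, 5/8), H(Y) = 0.2873 dits

Joint entropy: H(X,Y) = 0.7526 dits

I(X;Y) = 0.4700 + 0.2873 - 0.7526 = 0.0047 dits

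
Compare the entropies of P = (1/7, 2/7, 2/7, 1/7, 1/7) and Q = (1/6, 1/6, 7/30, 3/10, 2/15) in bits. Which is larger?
Q

Computing entropies in bits:
H(P) = 2.2359
H(Q) = 2.2602

Distribution Q has higher entropy.

Intuition: The distribution closer to uniform (more spread out) has higher entropy.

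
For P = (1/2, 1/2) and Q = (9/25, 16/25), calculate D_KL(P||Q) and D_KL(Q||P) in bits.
D_KL(P||Q) = 0.0589, D_KL(Q||P) = 0.0573

KL divergence is not symmetric: D_KL(P||Q) ≠ D_KL(Q||P) in general.

D_KL(P||Q) = 0.0589 bits
D_KL(Q||P) = 0.0573 bits

No, they are not equal!

This asymmetry is why KL divergence is not a true distance metric.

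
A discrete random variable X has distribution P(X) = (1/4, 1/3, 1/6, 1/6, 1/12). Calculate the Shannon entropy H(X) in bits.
2.1887 bits

Shannon entropy is H(X) = -Σ p(x) log p(x).

For P = (1/4, 1/3, 1/6, 1/6, 1/12):
H = -1/4 × log_2(1/4) -1/3 × log_2(1/3) -1/6 × log_2(1/6) -1/6 × log_2(1/6) -1/12 × log_2(1/12)
H = 2.1887 bits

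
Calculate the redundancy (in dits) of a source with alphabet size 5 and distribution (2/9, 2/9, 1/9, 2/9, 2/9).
0.0123 dits

Redundancy measures how far a source is from maximum entropy:
R = H_max - H(X)

Maximum entropy for 5 symbols: H_max = log_10(5) = 0.6990 dits
Actual entropy: H(X) = 0.6867 dits
Redundancy: R = 0.6990 - 0.6867 = 0.0123 dits

This redundancy represents potential for compression: the source could be compressed by 0.0123 dits per symbol.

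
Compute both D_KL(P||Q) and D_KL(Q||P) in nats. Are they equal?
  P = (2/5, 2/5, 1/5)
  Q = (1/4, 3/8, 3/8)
D_KL(P||Q) = 0.0881, D_KL(Q||P) = 0.0940

KL divergence is not symmetric: D_KL(P||Q) ≠ D_KL(Q||P) in general.

D_KL(P||Q) = 0.0881 nats
D_KL(Q||P) = 0.0940 nats

No, they are not equal!

This asymmetry is why KL divergence is not a true distance metric.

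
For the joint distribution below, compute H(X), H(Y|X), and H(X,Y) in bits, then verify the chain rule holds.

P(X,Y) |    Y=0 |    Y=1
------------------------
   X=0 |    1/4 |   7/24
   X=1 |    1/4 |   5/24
H(X,Y) = 1.9899, H(X) = 0.9950, H(Y|X) = 0.9949 (all in bits)

Chain rule: H(X,Y) = H(X) + H(Y|X)

Left side — joint entropy directly:
H(X,Y) = -Σ p(x,y) log p(x,y) = 1.9899 bits

Right side — compute H(Y|X) from the conditional distributions:
P(X) = (13/24, 11/24), so H(X) = 0.9950 bits
H(Y|X) = Σ_x P(X=x) · H(Y|X=x):
  P(Y|X=0) = (6/13, 7/13), H(Y|X=0) = 0.9957, weight P(X=0) = 13/24
  P(Y|X=1) = (6/11, 5/11), H(Y|X=1) = 0.9940, weight P(X=1) = 11/24
H(Y|X) = 0.9949 bits

H(X) + H(Y|X) = 0.9950 + 0.9949 = 1.9899 bits

Both sides equal 1.9899 bits. ✓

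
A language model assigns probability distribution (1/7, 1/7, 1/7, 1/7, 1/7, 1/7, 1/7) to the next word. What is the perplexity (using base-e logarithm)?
7.0000

Perplexity is e^H (or exp(H) for natural log).

First, H = -Σ p log p = 1.9459 nats
Perplexity = e^1.9459 = 7.0000

Interpretation: The model's uncertainty is equivalent to choosing uniformly among 7.0 options.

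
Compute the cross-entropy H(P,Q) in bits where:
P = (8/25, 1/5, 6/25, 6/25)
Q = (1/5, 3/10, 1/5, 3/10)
2.0645 bits

Cross-entropy: H(P,Q) = -Σ p(x) log q(x)

Alternatively: H(P,Q) = H(P) + D_KL(P||Q)
H(P) = 1.9787 bits
D_KL(P||Q) = 0.0859 bits

H(P,Q) = 1.9787 + 0.0859 = 2.0645 bits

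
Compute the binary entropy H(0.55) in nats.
0.6881 nats

The binary entropy function is:
H(p) = -p log(p) - (1-p) log(1-p)

H(0.55) = -0.55 × log_e(0.55) - 0.45 × log_e(0.45)
H(0.55) = 0.6881 nats

Note: Binary entropy is maximized at p=0.5 (H=1 bit) and minimized at p=0 or p=1 (H=0).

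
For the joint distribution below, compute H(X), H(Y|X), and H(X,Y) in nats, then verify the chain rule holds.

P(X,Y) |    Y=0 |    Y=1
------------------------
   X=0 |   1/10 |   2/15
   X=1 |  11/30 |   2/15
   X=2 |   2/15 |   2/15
H(X,Y) = 1.6728, H(X) = 1.0386, H(Y|X) = 0.6341 (all in nats)

Chain rule: H(X,Y) = H(X) + H(Y|X)

Left side — joint entropy directly:
H(X,Y) = -Σ p(x,y) log p(x,y) = 1.6728 nats

Right side — compute H(Y|X) from the conditional distributions:
P(X) = (7/30, 1/2, 4/15), so H(X) = 1.0386 nats
H(Y|X) = Σ_x P(X=x) · H(Y|X=x):
  P(Y|X=0) = (3/7, 4/7), H(Y|X=0) = 0.6829, weight P(X=0) = 7/30
  P(Y|X=1) = (11/15, 4/15), H(Y|X=1) = 0.5799, weight P(X=1) = 1/2
  P(Y|X=2) = (1/2, 1/2), H(Y|X=2) = 0.6931, weight P(X=2) = 4/15
H(Y|X) = 0.6341 nats

H(X) + H(Y|X) = 1.0386 + 0.6341 = 1.6728 nats

Both sides equal 1.6728 nats. ✓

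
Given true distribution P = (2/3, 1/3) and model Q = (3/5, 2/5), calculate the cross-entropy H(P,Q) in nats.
0.6460 nats

Cross-entropy: H(P,Q) = -Σ p(x) log q(x)

Alternatively: H(P,Q) = H(P) + D_KL(P||Q)
H(P) = 0.6365 nats
D_KL(P||Q) = 0.0095 nats

H(P,Q) = 0.6365 + 0.0095 = 0.6460 nats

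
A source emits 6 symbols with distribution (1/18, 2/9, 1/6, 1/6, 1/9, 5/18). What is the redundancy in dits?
0.0433 dits

Redundancy measures how far a source is from maximum entropy:
R = H_max - H(X)

Maximum entropy for 6 symbols: H_max = log_10(6) = 0.7782 dits
Actual entropy: H(X) = 0.7348 dits
Redundancy: R = 0.7782 - 0.7348 = 0.0433 dits

This redundancy represents potential for compression: the source could be compressed by 0.0433 dits per symbol.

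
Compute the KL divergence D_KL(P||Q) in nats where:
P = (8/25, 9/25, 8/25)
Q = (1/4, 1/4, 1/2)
0.0675 nats

KL divergence: D_KL(P||Q) = Σ p(x) log(p(x)/q(x))

Computing term by term:
  x=0: 8/25 × log_e[(8/25)/(1/4)] = 8/25 × 0.2469 = 0.0790
  x=1: 9/25 × log_e[(9/25)/(1/4)] = 9/25 × 0.3646 = 0.1313
  x=2: 8/25 × log_e[(8/25)/(1/2)] = 8/25 × -0.4463 = -0.1428

D_KL(P||Q) = 0.0675 nats

Note: KL divergence is always non-negative and equals 0 iff P = Q.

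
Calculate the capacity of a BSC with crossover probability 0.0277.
0.8173 bits

For a binary symmetric channel (BSC) with error probability p:
Capacity C = 1 - H(p) bits per symbol

where H(p) = -p log₂(p) - (1-p) log₂(1-p) is the binary entropy function.

H(0.0277) = 0.1827 bits
C = 1 - 0.1827 = 0.8173 bits per symbol

This means we can reliably transmit up to 0.8173 bits of information per channel use.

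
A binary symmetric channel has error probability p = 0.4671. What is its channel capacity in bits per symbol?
0.0031 bits

For a binary symmetric channel (BSC) with error probability p:
Capacity C = 1 - H(p) bits per symbol

where H(p) = -p log₂(p) - (1-p) log₂(1-p) is the binary entropy function.

H(0.4671) = 0.9969 bits
C = 1 - 0.9969 = 0.0031 bits per symbol

This means we can reliably transmit up to 0.0031 bits of information per channel use.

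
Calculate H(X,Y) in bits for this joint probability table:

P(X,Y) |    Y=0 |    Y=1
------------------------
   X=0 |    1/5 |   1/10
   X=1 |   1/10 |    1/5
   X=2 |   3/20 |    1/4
2.5037 bits

Joint entropy is H(X,Y) = -Σ_{x,y} p(x,y) log p(x,y).

Summing over all non-zero entries:
H(X,Y) = -[1/5·log_2(1/5) + 1/10·log_2(1/10) + 1/10·log_2(1/10) + 1/5·log_2(1/5) + 3/20·log_2(3/20) + 1/4·log_2(1/4)]
H(X,Y) = 2.5037 bits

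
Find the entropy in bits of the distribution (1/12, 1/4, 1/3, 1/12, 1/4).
2.1258 bits

Shannon entropy is H(X) = -Σ p(x) log p(x).

For P = (1/12, 1/4, 1/3, 1/12, 1/4):
H = -1/12 × log_2(1/12) -1/4 × log_2(1/4) -1/3 × log_2(1/3) -1/12 × log_2(1/12) -1/4 × log_2(1/4)
H = 2.1258 bits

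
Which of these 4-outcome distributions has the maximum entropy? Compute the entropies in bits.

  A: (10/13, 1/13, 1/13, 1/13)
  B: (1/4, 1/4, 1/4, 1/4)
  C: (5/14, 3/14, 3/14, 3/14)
B

For a discrete distribution over n outcomes, entropy is maximized by the uniform distribution.

Computing entropies:
H(A) = 1.1451 bits
H(B) = 2.0000 bits
H(C) = 1.9592 bits

The uniform distribution (where all probabilities equal 1/4) achieves the maximum entropy of log_2(4) = 2.0000 bits.

Distribution B has the highest entropy.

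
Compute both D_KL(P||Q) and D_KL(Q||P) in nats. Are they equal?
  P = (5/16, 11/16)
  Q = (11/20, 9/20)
D_KL(P||Q) = 0.1147, D_KL(Q||P) = 0.1202

KL divergence is not symmetric: D_KL(P||Q) ≠ D_KL(Q||P) in general.

D_KL(P||Q) = 0.1147 nats
D_KL(Q||P) = 0.1202 nats

No, they are not equal!

This asymmetry is why KL divergence is not a true distance metric.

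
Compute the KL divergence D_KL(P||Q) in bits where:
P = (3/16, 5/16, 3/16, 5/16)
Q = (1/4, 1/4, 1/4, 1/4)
0.0456 bits

KL divergence: D_KL(P||Q) = Σ p(x) log(p(x)/q(x))

Computing term by term:
  x=0: 3/16 × log_2[(3/16)/(1/4)] = 3/16 × -0.4150 = -0.0778
  x=1: 5/16 × log_2[(5/16)/(1/4)] = 5/16 × 0.3219 = 0.1006
  x=2: 3/16 × log_2[(3/16)/(1/4)] = 3/16 × -0.4150 = -0.0778
  x=3: 5/16 × log_2[(5/16)/(1/4)] = 5/16 × 0.3219 = 0.1006

D_KL(P||Q) = 0.0456 bits

Note: KL divergence is always non-negative and equals 0 iff P = Q.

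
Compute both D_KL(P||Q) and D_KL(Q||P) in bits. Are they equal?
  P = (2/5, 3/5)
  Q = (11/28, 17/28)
D_KL(P||Q) = 0.0002, D_KL(Q||P) = 0.0002

KL divergence is not symmetric: D_KL(P||Q) ≠ D_KL(Q||P) in general.

D_KL(P||Q) = 0.0002 bits
D_KL(Q||P) = 0.0002 bits

In this case they happen to be equal (to 4 decimal places).

This asymmetry is why KL divergence is not a true distance metric.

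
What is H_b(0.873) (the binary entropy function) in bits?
0.5492 bits

The binary entropy function is:
H(p) = -p log(p) - (1-p) log(1-p)

H(0.873) = -0.873 × log_2(0.873) - 0.127 × log_2(0.127)
H(0.873) = 0.5492 bits

Note: Binary entropy is maximized at p=0.5 (H=1 bit) and minimized at p=0 or p=1 (H=0).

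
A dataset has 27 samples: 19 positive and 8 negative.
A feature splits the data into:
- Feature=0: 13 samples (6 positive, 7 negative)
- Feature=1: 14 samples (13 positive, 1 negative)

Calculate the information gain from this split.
0.2048 bits

Information Gain = H(Y) - H(Y|Feature)

Before split:
P(positive) = 19/27 = 0.7037
H(Y) = 0.8767 bits

After split:
Feature=0: H = 0.9957 bits (weight = 13/27)
Feature=1: H = 0.3712 bits (weight = 14/27)
H(Y|Feature) = (13/27)×0.9957 + (14/27)×0.3712 = 0.6719 bits

Information Gain = 0.8767 - 0.6719 = 0.2048 bits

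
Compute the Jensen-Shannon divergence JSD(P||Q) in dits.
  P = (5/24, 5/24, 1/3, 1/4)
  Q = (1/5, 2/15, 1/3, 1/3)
0.0031 dits

Jensen-Shannon divergence is:
JSD(P||Q) = 0.5 × D_KL(P||M) + 0.5 × D_KL(Q||M)
where M = 0.5 × (P + Q) is the mixture distribution.

M = 0.5 × (5/24, 5/24, 1/3, 1/4) + 0.5 × (1/5, 2/15, 1/3, 1/3) = (0.204167, 0.170833, 1/3, 7/24)

D_KL(P||M) = 0.0030 dits
D_KL(Q||M) = 0.0032 dits

JSD(P||Q) = 0.5 × 0.0030 + 0.5 × 0.0032 = 0.0031 dits

Unlike KL divergence, JSD is symmetric and bounded: 0 ≤ JSD ≤ log(2).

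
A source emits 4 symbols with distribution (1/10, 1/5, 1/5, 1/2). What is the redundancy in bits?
0.2390 bits

Redundancy measures how far a source is from maximum entropy:
R = H_max - H(X)

Maximum entropy for 4 symbols: H_max = log_2(4) = 2.0000 bits
Actual entropy: H(X) = 1.7610 bits
Redundancy: R = 2.0000 - 1.7610 = 0.2390 bits

This redundancy represents potential for compression: the source could be compressed by 0.2390 bits per symbol.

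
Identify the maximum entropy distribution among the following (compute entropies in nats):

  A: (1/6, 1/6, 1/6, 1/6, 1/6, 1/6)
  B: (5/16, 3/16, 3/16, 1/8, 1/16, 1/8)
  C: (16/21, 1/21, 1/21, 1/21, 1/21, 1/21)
A

For a discrete distribution over n outcomes, entropy is maximized by the uniform distribution.

Computing entropies:
H(A) = 1.7918 nats
H(B) = 1.6844 nats
H(C) = 0.9321 nats

The uniform distribution (where all probabilities equal 1/6) achieves the maximum entropy of log_e(6) = 1.7918 nats.

Distribution A has the highest entropy.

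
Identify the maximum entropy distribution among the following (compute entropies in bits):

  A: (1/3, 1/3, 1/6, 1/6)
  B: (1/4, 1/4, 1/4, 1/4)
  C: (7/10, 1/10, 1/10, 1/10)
B

For a discrete distribution over n outcomes, entropy is maximized by the uniform distribution.

Computing entropies:
H(A) = 1.9183 bits
H(B) = 2.0000 bits
H(C) = 1.3568 bits

The uniform distribution (where all probabilities equal 1/4) achieves the maximum entropy of log_2(4) = 2.0000 bits.

Distribution B has the highest entropy.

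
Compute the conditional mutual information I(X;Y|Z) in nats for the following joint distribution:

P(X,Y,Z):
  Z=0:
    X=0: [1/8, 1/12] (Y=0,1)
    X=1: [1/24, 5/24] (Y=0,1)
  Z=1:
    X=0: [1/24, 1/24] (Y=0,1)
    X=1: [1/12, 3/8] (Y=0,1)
0.0651 nats

Conditional mutual information: I(X;Y|Z) = H(X|Z) + H(Y|Z) - H(X,Y|Z)

H(Z) = 0.6897
H(X,Z) = 1.2380 → H(X|Z) = 0.5483
H(Y,Z) = 1.2827 → H(Y|Z) = 0.5930
H(X,Y,Z) = 1.7659 → H(X,Y|Z) = 1.0763

I(X;Y|Z) = 0.5483 + 0.5930 - 1.0763 = 0.0651 nats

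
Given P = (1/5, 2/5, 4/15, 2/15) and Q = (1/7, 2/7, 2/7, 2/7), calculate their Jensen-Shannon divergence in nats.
0.0215 nats

Jensen-Shannon divergence is:
JSD(P||Q) = 0.5 × D_KL(P||M) + 0.5 × D_KL(Q||M)
where M = 0.5 × (P + Q) is the mixture distribution.

M = 0.5 × (1/5, 2/5, 4/15, 2/15) + 0.5 × (1/7, 2/7, 2/7, 2/7) = (6/35, 12/35, 0.27619, 0.209524)

D_KL(P||M) = 0.0229 nats
D_KL(Q||M) = 0.0202 nats

JSD(P||Q) = 0.5 × 0.0229 + 0.5 × 0.0202 = 0.0215 nats

Unlike KL divergence, JSD is symmetric and bounded: 0 ≤ JSD ≤ log(2).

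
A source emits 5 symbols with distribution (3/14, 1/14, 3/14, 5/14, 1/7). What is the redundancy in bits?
0.1660 bits

Redundancy measures how far a source is from maximum entropy:
R = H_max - H(X)

Maximum entropy for 5 symbols: H_max = log_2(5) = 2.3219 bits
Actual entropy: H(X) = 2.1560 bits
Redundancy: R = 2.3219 - 2.1560 = 0.1660 bits

This redundancy represents potential for compression: the source could be compressed by 0.1660 bits per symbol.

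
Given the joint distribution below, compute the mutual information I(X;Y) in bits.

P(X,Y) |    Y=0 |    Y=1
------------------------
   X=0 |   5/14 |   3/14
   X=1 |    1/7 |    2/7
0.0611 bits

Mutual information: I(X;Y) = H(X) + H(Y) - H(X,Y)

Marginals:
P(X) = (4/7, 3/7), H(X) = 0.9852 bits
P(Y) = (1/2, 1/2), H(Y) = 1.0000 bits

Joint entropy: H(X,Y) = 1.9242 bits

I(X;Y) = 0.9852 + 1.0000 - 1.9242 = 0.0611 bits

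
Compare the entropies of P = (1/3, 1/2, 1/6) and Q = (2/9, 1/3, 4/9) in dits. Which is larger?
Q

Computing entropies in dits:
H(P) = 0.4392
H(Q) = 0.4607

Distribution Q has higher entropy.

Intuition: The distribution closer to uniform (more spread out) has higher entropy.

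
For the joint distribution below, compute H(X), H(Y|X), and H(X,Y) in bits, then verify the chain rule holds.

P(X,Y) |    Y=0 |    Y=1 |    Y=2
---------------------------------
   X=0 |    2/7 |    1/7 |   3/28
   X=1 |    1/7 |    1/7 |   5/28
H(X,Y) = 2.5086, H(X) = 0.9963, H(Y|X) = 1.5123 (all in bits)

Chain rule: H(X,Y) = H(X) + H(Y|X)

Left side — joint entropy directly:
H(X,Y) = -Σ p(x,y) log p(x,y) = 2.5086 bits

Right side — compute H(Y|X) from the conditional distributions:
P(X) = (15/28, 13/28), so H(X) = 0.9963 bits
H(Y|X) = Σ_x P(X=x) · H(Y|X=x):
  P(Y|X=0) = (8/15, 4/15, 1/5), H(Y|X=0) = 1.4566, weight P(X=0) = 15/28
  P(Y|X=1) = (4/13, 4/13, 5/13), H(Y|X=1) = 1.5766, weight P(X=1) = 13/28
H(Y|X) = 1.5123 bits

H(X) + H(Y|X) = 0.9963 + 1.5123 = 2.5086 bits

Both sides equal 2.5086 bits. ✓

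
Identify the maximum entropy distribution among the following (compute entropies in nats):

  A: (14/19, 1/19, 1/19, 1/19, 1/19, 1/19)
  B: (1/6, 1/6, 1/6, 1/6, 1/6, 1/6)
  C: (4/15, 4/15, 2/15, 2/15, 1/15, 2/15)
B

For a discrete distribution over n outcomes, entropy is maximized by the uniform distribution.

Computing entropies:
H(A) = 0.9999 nats
H(B) = 1.7918 nats
H(C) = 1.6914 nats

The uniform distribution (where all probabilities equal 1/6) achieves the maximum entropy of log_e(6) = 1.7918 nats.

Distribution B has the highest entropy.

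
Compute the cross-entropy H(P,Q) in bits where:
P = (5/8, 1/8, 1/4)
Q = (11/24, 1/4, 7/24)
1.3979 bits

Cross-entropy: H(P,Q) = -Σ p(x) log q(x)

Alternatively: H(P,Q) = H(P) + D_KL(P||Q)
H(P) = 1.2988 bits
D_KL(P||Q) = 0.0991 bits

H(P,Q) = 1.2988 + 0.0991 = 1.3979 bits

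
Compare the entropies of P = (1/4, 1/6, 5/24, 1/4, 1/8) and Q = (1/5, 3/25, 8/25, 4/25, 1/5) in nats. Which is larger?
P

Computing entropies in nats:
H(P) = 1.5785
H(Q) = 1.5560

Distribution P has higher entropy.

Intuition: The distribution closer to uniform (more spread out) has higher entropy.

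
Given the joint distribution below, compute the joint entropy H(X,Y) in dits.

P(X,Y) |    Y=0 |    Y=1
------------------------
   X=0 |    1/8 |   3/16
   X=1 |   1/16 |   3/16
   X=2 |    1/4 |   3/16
0.7476 dits

Joint entropy is H(X,Y) = -Σ_{x,y} p(x,y) log p(x,y).

Summing over all non-zero entries:
H(X,Y) = -[1/8·log_10(1/8) + 3/16·log_10(3/16) + 1/16·log_10(1/16) + 3/16·log_10(3/16) + 1/4·log_10(1/4) + 3/16·log_10(3/16)]
H(X,Y) = 0.7476 dits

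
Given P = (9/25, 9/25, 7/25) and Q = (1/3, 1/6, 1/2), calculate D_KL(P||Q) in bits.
0.2057 bits

KL divergence: D_KL(P||Q) = Σ p(x) log(p(x)/q(x))

Computing term by term:
  x=0: 9/25 × log_2[(9/25)/(1/3)] = 9/25 × 0.1110 = 0.0400
  x=1: 9/25 × log_2[(9/25)/(1/6)] = 9/25 × 1.1110 = 0.4000
  x=2: 7/25 × log_2[(7/25)/(1/2)] = 7/25 × -0.8365 = -0.2342

D_KL(P||Q) = 0.2057 bits

Note: KL divergence is always non-negative and equals 0 iff P = Q.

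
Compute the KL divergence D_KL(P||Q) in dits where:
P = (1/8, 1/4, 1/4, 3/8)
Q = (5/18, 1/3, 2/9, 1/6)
0.0703 dits

KL divergence: D_KL(P||Q) = Σ p(x) log(p(x)/q(x))

Computing term by term:
  x=0: 1/8 × log_10[(1/8)/(5/18)] = 1/8 × -0.3468 = -0.0433
  x=1: 1/4 × log_10[(1/4)/(1/3)] = 1/4 × -0.1249 = -0.0312
  x=2: 1/4 × log_10[(1/4)/(2/9)] = 1/4 × 0.0512 = 0.0128
  x=3: 3/8 × log_10[(3/8)/(1/6)] = 3/8 × 0.3522 = 0.1321

D_KL(P||Q) = 0.0703 dits

Note: KL divergence is always non-negative and equals 0 iff P = Q.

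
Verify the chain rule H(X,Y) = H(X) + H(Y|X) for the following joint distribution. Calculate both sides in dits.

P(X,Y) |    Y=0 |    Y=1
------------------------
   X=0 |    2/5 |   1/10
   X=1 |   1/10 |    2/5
H(X,Y) = 0.5184, H(X) = 0.3010, H(Y|X) = 0.2173 (all in dits)

Chain rule: H(X,Y) = H(X) + H(Y|X)

Left side — joint entropy directly:
H(X,Y) = -Σ p(x,y) log p(x,y) = 0.5184 dits

Right side — compute H(Y|X) from the conditional distributions:
P(X) = (1/2, 1/2), so H(X) = 0.3010 dits
H(Y|X) = Σ_x P(X=x) · H(Y|X=x):
  P(Y|X=0) = (4/5, 1/5), H(Y|X=0) = 0.2173, weight P(X=0) = 1/2
  P(Y|X=1) = (1/5, 4/5), H(Y|X=1) = 0.2173, weight P(X=1) = 1/2
H(Y|X) = 0.2173 dits

H(X) + H(Y|X) = 0.3010 + 0.2173 = 0.5184 dits

Both sides equal 0.5184 dits. ✓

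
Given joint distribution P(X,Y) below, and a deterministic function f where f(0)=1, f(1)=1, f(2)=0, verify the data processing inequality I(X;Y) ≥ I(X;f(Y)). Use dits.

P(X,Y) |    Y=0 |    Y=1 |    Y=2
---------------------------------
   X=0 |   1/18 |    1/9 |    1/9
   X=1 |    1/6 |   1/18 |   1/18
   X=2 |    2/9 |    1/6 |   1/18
I(X;Y) = 0.0308, I(X;f(Y)) = 0.0158, inequality holds: 0.0308 ≥ 0.0158

Data Processing Inequality: For any Markov chain X → Y → Z, we have I(X;Y) ≥ I(X;Z).

Here Z = f(Y) is a deterministic function of Y, forming X → Y → Z.

Original I(X;Y) = 0.0308 dits

After applying f:
P(X,Z) where Z=f(Y):
- P(X,Z=0) = P(X,Y=2)
- P(X,Z=1) = P(X,Y=0) + P(X,Y=1)

I(X;Z) = I(X;f(Y)) = 0.0158 dits

Verification: 0.0308 ≥ 0.0158 ✓

Information cannot be created by processing; the function f can only lose information about X.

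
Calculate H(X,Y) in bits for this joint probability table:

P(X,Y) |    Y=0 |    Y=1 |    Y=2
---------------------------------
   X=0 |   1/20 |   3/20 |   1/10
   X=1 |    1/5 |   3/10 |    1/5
2.4087 bits

Joint entropy is H(X,Y) = -Σ_{x,y} p(x,y) log p(x,y).

Summing over all non-zero entries:
H(X,Y) = -[1/20·log_2(1/20) + 3/20·log_2(3/20) + 1/10·log_2(1/10) + 1/5·log_2(1/5) + 3/10·log_2(3/10) + 1/5·log_2(1/5)]
H(X,Y) = 2.4087 bits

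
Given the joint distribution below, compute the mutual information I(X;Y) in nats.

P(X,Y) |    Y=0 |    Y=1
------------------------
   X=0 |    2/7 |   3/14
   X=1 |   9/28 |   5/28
0.0027 nats

Mutual information: I(X;Y) = H(X) + H(Y) - H(X,Y)

Marginals:
P(X) = (1/2, 1/2), H(X) = 0.6931 nats
P(Y) = (17/28, 11/28), H(Y) = 0.6700 nats

Joint entropy: H(X,Y) = 1.3605 nats

I(X;Y) = 0.6931 + 0.6700 - 1.3605 = 0.0027 nats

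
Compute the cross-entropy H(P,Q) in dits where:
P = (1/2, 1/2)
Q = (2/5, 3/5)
0.3099 dits

Cross-entropy: H(P,Q) = -Σ p(x) log q(x)

Alternatively: H(P,Q) = H(P) + D_KL(P||Q)
H(P) = 0.3010 dits
D_KL(P||Q) = 0.0089 dits

H(P,Q) = 0.3010 + 0.0089 = 0.3099 dits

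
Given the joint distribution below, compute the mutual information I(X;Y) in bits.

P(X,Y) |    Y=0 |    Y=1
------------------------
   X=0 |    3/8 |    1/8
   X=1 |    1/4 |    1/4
0.0488 bits

Mutual information: I(X;Y) = H(X) + H(Y) - H(X,Y)

Marginals:
P(X) = (1/2, 1/2), H(X) = 1.0000 bits
P(Y) = (5/8, 3/8), H(Y) = 0.9544 bits

Joint entropy: H(X,Y) = 1.9056 bits

I(X;Y) = 1.0000 + 0.9544 - 1.9056 = 0.0488 bits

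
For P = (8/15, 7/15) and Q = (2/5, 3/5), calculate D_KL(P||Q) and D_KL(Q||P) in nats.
D_KL(P||Q) = 0.0362, D_KL(Q||P) = 0.0357

KL divergence is not symmetric: D_KL(P||Q) ≠ D_KL(Q||P) in general.

D_KL(P||Q) = 0.0362 nats
D_KL(Q||P) = 0.0357 nats

No, they are not equal!

This asymmetry is why KL divergence is not a true distance metric.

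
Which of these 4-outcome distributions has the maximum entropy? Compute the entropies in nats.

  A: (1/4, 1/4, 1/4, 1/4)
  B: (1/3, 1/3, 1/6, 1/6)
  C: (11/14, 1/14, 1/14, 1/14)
A

For a discrete distribution over n outcomes, entropy is maximized by the uniform distribution.

Computing entropies:
H(A) = 1.3863 nats
H(B) = 1.3297 nats
H(C) = 0.7550 nats

The uniform distribution (where all probabilities equal 1/4) achieves the maximum entropy of log_e(4) = 1.3863 nats.

Distribution A has the highest entropy.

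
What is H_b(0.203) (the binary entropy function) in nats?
0.5045 nats

The binary entropy function is:
H(p) = -p log(p) - (1-p) log(1-p)

H(0.203) = -0.203 × log_e(0.203) - 0.797 × log_e(0.797)
H(0.203) = 0.5045 nats

Note: Binary entropy is maximized at p=0.5 (H=1 bit) and minimized at p=0 or p=1 (H=0).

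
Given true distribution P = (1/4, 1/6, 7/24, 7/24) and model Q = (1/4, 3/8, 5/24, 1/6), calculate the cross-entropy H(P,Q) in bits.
2.1498 bits

Cross-entropy: H(P,Q) = -Σ p(x) log q(x)

Alternatively: H(P,Q) = H(P) + D_KL(P||Q)
H(P) = 1.9678 bits
D_KL(P||Q) = 0.1821 bits

H(P,Q) = 1.9678 + 0.1821 = 2.1498 bits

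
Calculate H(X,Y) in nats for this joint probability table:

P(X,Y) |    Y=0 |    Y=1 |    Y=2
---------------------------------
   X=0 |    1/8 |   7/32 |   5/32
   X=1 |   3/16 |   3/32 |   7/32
1.7507 nats

Joint entropy is H(X,Y) = -Σ_{x,y} p(x,y) log p(x,y).

Summing over all non-zero entries:
H(X,Y) = -[1/8·log_e(1/8) + 7/32·log_e(7/32) + 5/32·log_e(5/32) + 3/16·log_e(3/16) + 3/32·log_e(3/32) + 7/32·log_e(7/32)]
H(X,Y) = 1.7507 nats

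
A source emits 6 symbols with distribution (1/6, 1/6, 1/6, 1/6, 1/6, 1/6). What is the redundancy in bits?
0.0000 bits

Redundancy measures how far a source is from maximum entropy:
R = H_max - H(X)

Maximum entropy for 6 symbols: H_max = log_2(6) = 2.5850 bits
Actual entropy: H(X) = 2.5850 bits
Redundancy: R = 2.5850 - 2.5850 = 0.0000 bits

This redundancy represents potential for compression: the source could be compressed by 0.0000 bits per symbol.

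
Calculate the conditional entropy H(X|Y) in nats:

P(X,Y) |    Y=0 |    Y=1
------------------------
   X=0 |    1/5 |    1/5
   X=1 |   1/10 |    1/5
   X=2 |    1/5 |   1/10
1.0549 nats

Using the chain rule: H(X|Y) = H(X,Y) - H(Y)

First, compute H(X,Y) = 1.7481 nats

Marginal P(Y) = (1/2, 1/2)
H(Y) = 0.6931 nats

H(X|Y) = H(X,Y) - H(Y) = 1.7481 - 0.6931 = 1.0549 nats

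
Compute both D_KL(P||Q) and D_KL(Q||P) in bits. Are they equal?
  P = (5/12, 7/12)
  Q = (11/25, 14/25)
D_KL(P||Q) = 0.0016, D_KL(Q||P) = 0.0016

KL divergence is not symmetric: D_KL(P||Q) ≠ D_KL(Q||P) in general.

D_KL(P||Q) = 0.0016 bits
D_KL(Q||P) = 0.0016 bits

In this case they happen to be equal (to 4 decimal places).

This asymmetry is why KL divergence is not a true distance metric.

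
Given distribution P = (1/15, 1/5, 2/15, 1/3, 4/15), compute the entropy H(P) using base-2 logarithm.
2.1493 bits

Shannon entropy is H(X) = -Σ p(x) log p(x).

For P = (1/15, 1/5, 2/15, 1/3, 4/15):
H = -1/15 × log_2(1/15) -1/5 × log_2(1/5) -2/15 × log_2(2/15) -1/3 × log_2(1/3) -4/15 × log_2(4/15)
H = 2.1493 bits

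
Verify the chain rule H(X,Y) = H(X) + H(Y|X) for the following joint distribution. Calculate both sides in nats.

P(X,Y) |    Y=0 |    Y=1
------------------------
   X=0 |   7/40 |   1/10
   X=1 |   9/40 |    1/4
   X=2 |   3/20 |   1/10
H(X,Y) = 1.7323, H(X) = 1.0552, H(Y|X) = 0.6771 (all in nats)

Chain rule: H(X,Y) = H(X) + H(Y|X)

Left side — joint entropy directly:
H(X,Y) = -Σ p(x,y) log p(x,y) = 1.7323 nats

Right side — compute H(Y|X) from the conditional distributions:
P(X) = (11/40, 19/40, 1/4), so H(X) = 1.0552 nats
H(Y|X) = Σ_x P(X=x) · H(Y|X=x):
  P(Y|X=0) = (7/11, 4/11), H(Y|X=0) = 0.6555, weight P(X=0) = 11/40
  P(Y|X=1) = (9/19, 10/19), H(Y|X=1) = 0.6918, weight P(X=1) = 19/40
  P(Y|X=2) = (3/5, 2/5), H(Y|X=2) = 0.6730, weight P(X=2) = 1/4
H(Y|X) = 0.6771 nats

H(X) + H(Y|X) = 1.0552 + 0.6771 = 1.7323 nats

Both sides equal 1.7323 nats. ✓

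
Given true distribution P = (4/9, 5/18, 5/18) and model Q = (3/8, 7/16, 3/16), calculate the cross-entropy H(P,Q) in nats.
1.1306 nats

Cross-entropy: H(P,Q) = -Σ p(x) log q(x)

Alternatively: H(P,Q) = H(P) + D_KL(P||Q)
H(P) = 1.0720 nats
D_KL(P||Q) = 0.0585 nats

H(P,Q) = 1.0720 + 0.0585 = 1.1306 nats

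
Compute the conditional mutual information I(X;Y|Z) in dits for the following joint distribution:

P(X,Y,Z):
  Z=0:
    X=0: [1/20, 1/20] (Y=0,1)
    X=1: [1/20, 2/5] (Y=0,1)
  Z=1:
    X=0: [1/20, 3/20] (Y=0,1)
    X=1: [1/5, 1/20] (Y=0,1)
0.0461 dits

Conditional mutual information: I(X;Y|Z) = H(X|Z) + H(Y|Z) - H(X,Y|Z)

H(Z) = 0.2989
H(X,Z) = 0.5464 → H(X|Z) = 0.2475
H(Y,Z) = 0.5464 → H(Y|Z) = 0.2475
H(X,Y,Z) = 0.7478 → H(X,Y|Z) = 0.4490

I(X;Y|Z) = 0.2475 + 0.2475 - 0.4490 = 0.0461 dits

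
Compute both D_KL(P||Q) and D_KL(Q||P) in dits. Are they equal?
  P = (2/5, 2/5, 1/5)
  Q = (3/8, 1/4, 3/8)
D_KL(P||Q) = 0.0383, D_KL(Q||P) = 0.0408

KL divergence is not symmetric: D_KL(P||Q) ≠ D_KL(Q||P) in general.

D_KL(P||Q) = 0.0383 dits
D_KL(Q||P) = 0.0408 dits

No, they are not equal!

This asymmetry is why KL divergence is not a true distance metric.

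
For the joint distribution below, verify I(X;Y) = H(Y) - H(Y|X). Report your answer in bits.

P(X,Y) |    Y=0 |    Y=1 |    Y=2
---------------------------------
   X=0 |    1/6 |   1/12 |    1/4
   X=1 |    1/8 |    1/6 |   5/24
I(X;Y) = 0.0275 bits

Mutual information has multiple equivalent forms:
- I(X;Y) = H(X) - H(X|Y)
- I(X;Y) = H(Y) - H(Y|X)
- I(X;Y) = H(X) + H(Y) - H(X,Y)

Computing all quantities:
H(X) = 1.0000, H(Y) = 1.5343, H(X,Y) = 2.5069
H(X|Y) = 0.9725, H(Y|X) = 1.5069

Verification:
H(X) - H(X|Y) = 1.0000 - 0.9725 = 0.0275
H(Y) - H(Y|X) = 1.5343 - 1.5069 = 0.0275
H(X) + H(Y) - H(X,Y) = 1.0000 + 1.5343 - 2.5069 = 0.0275

All forms give I(X;Y) = 0.0275 bits. ✓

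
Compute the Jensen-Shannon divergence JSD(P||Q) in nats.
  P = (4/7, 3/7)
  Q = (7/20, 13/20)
0.0249 nats

Jensen-Shannon divergence is:
JSD(P||Q) = 0.5 × D_KL(P||M) + 0.5 × D_KL(Q||M)
where M = 0.5 × (P + Q) is the mixture distribution.

M = 0.5 × (4/7, 3/7) + 0.5 × (7/20, 13/20) = (0.460714, 0.539286)

D_KL(P||M) = 0.0246 nats
D_KL(Q||M) = 0.0252 nats

JSD(P||Q) = 0.5 × 0.0246 + 0.5 × 0.0252 = 0.0249 nats

Unlike KL divergence, JSD is symmetric and bounded: 0 ≤ JSD ≤ log(2).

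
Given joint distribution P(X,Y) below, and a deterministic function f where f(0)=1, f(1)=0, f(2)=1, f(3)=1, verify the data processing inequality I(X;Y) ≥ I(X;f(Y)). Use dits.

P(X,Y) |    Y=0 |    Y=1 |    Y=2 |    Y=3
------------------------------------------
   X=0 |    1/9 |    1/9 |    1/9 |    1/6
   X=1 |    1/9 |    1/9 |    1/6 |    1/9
I(X;Y) = 0.0049, I(X;f(Y)) = 0.0000, inequality holds: 0.0049 ≥ 0.0000

Data Processing Inequality: For any Markov chain X → Y → Z, we have I(X;Y) ≥ I(X;Z).

Here Z = f(Y) is a deterministic function of Y, forming X → Y → Z.

Original I(X;Y) = 0.0049 dits

After applying f:
P(X,Z) where Z=f(Y):
- P(X,Z=0) = P(X,Y=1)
- P(X,Z=1) = P(X,Y=0) + P(X,Y=2) + P(X,Y=3)

I(X;Z) = I(X;f(Y)) = 0.0000 dits

Verification: 0.0049 ≥ 0.0000 ✓

Information cannot be created by processing; the function f can only lose information about X.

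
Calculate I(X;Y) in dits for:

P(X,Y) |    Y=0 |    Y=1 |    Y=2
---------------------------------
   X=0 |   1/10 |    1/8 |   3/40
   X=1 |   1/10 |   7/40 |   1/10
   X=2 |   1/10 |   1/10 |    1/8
0.0055 dits

Mutual information: I(X;Y) = H(X) + H(Y) - H(X,Y)

Marginals:
P(X) = (3/10, 3/8, 13/40), H(X) = 0.4752 dits
P(Y) = (3/10, 2/5, 3/10), H(Y) = 0.4729 dits

Joint entropy: H(X,Y) = 0.9426 dits

I(X;Y) = 0.4752 + 0.4729 - 0.9426 = 0.0055 dits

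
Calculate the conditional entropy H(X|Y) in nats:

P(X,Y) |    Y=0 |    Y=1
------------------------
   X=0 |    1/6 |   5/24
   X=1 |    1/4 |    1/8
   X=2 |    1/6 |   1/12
1.0584 nats

Using the chain rule: H(X|Y) = H(X,Y) - H(Y)

First, compute H(X,Y) = 1.7376 nats

Marginal P(Y) = (7/12, 5/12)
H(Y) = 0.6792 nats

H(X|Y) = H(X,Y) - H(Y) = 1.7376 - 0.6792 = 1.0584 nats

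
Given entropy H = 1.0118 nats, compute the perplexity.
2.7505

Perplexity is e^H (or exp(H) for natural log).

H = 1.0118 nats
Perplexity = e^1.0118 = 2.7505

Interpretation: The model's uncertainty is equivalent to choosing uniformly among 2.8 options.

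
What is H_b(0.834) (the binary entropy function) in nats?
0.4495 nats

The binary entropy function is:
H(p) = -p log(p) - (1-p) log(1-p)

H(0.834) = -0.834 × log_e(0.834) - 0.166 × log_e(0.166)
H(0.834) = 0.4495 nats

Note: Binary entropy is maximized at p=0.5 (H=1 bit) and minimized at p=0 or p=1 (H=0).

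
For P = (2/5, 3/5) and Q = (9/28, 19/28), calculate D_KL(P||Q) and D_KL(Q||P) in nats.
D_KL(P||Q) = 0.0136, D_KL(Q||P) = 0.0132

KL divergence is not symmetric: D_KL(P||Q) ≠ D_KL(Q||P) in general.

D_KL(P||Q) = 0.0136 nats
D_KL(Q||P) = 0.0132 nats

No, they are not equal!

This asymmetry is why KL divergence is not a true distance metric.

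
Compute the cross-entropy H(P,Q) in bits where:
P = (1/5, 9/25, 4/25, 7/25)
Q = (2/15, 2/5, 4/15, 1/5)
2.0125 bits

Cross-entropy: H(P,Q) = -Σ p(x) log q(x)

Alternatively: H(P,Q) = H(P) + D_KL(P||Q)
H(P) = 1.9322 bits
D_KL(P||Q) = 0.0803 bits

H(P,Q) = 1.9322 + 0.0803 = 2.0125 bits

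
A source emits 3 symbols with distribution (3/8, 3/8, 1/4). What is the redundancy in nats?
0.0164 nats

Redundancy measures how far a source is from maximum entropy:
R = H_max - H(X)

Maximum entropy for 3 symbols: H_max = log_e(3) = 1.0986 nats
Actual entropy: H(X) = 1.0822 nats
Redundancy: R = 1.0986 - 1.0822 = 0.0164 nats

This redundancy represents potential for compression: the source could be compressed by 0.0164 nats per symbol.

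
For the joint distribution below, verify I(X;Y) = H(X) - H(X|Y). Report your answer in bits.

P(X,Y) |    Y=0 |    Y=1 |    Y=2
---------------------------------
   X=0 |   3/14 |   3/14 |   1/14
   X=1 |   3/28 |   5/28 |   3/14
I(X;Y) = 0.0825 bits

Mutual information has multiple equivalent forms:
- I(X;Y) = H(X) - H(X|Y)
- I(X;Y) = H(Y) - H(Y|X)
- I(X;Y) = H(X) + H(Y) - H(X,Y)

Computing all quantities:
H(X) = 1.0000, H(Y) = 1.5722, H(X,Y) = 2.4897
H(X|Y) = 0.9175, H(Y|X) = 1.4897

Verification:
H(X) - H(X|Y) = 1.0000 - 0.9175 = 0.0825
H(Y) - H(Y|X) = 1.5722 - 1.4897 = 0.0825
H(X) + H(Y) - H(X,Y) = 1.0000 + 1.5722 - 2.4897 = 0.0825

All forms give I(X;Y) = 0.0825 bits. ✓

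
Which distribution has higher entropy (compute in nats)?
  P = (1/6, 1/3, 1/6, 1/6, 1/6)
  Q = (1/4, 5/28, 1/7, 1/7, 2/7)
Q

Computing entropies in nats:
H(P) = 1.5607
H(Q) = 1.5681

Distribution Q has higher entropy.

Intuition: The distribution closer to uniform (more spread out) has higher entropy.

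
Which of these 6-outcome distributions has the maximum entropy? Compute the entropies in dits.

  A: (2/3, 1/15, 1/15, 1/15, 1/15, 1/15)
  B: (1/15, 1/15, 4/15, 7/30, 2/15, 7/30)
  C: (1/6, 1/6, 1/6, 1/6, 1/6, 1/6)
C

For a discrete distribution over n outcomes, entropy is maximized by the uniform distribution.

Computing entropies:
H(A) = 0.5094 dits
H(B) = 0.7215 dits
H(C) = 0.7782 dits

The uniform distribution (where all probabilities equal 1/6) achieves the maximum entropy of log_10(6) = 0.7782 dits.

Distribution C has the highest entropy.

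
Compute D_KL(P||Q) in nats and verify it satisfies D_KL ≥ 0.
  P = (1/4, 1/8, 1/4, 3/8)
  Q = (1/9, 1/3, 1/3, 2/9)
0.2044 nats

KL divergence satisfies the Gibbs inequality: D_KL(P||Q) ≥ 0 for all distributions P, Q.

D_KL(P||Q) = Σ p(x) log(p(x)/q(x))
Term by term:
  x=0: 1/4 × log_e[(1/4)/(1/9)] = 0.2027
  x=1: 1/8 × log_e[(1/8)/(1/3)] = -0.1226
  x=2: 1/4 × log_e[(1/4)/(1/3)] = -0.0719
  x=3: 3/8 × log_e[(3/8)/(2/9)] = 0.1962
D_KL(P||Q) = 0.2044 nats

D_KL(P||Q) = 0.2044 ≥ 0 ✓

This non-negativity is a fundamental property: relative entropy cannot be negative because it measures how different Q is from P.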